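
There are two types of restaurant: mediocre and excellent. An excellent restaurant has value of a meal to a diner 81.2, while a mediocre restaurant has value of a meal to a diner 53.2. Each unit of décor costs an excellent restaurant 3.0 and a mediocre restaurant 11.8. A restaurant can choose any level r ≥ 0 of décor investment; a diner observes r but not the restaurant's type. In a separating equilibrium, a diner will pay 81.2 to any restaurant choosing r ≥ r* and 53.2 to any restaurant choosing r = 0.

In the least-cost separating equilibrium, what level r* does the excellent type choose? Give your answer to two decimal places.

A mediocre restaurant choosing r = 0 receives 53.2.
Imitating at r* instead would pay 81.2 at cost 11.8·r*, netting 81.2 − 11.8·r*.
Indifference: 53.2 = 81.2 − 11.8·r*, so r* = (81.2 − 53.2) / 11.8 ≈ 2.37.
This is the mediocre type's binding incentive-compatibility constraint; any r ≥ 2.37 sustains separation on that side.

2.37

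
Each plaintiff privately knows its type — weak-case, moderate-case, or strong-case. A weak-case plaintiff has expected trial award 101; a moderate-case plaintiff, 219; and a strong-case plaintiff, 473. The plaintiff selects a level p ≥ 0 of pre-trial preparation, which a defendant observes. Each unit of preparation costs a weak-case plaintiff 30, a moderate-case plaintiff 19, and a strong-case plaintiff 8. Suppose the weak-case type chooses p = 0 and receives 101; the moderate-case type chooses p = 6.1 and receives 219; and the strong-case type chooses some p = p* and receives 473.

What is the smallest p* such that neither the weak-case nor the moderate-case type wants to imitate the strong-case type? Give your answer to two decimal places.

19.47

Moderate-case type (on-path payoff 219 − 19×6.1 = 103.1) won't mimic when 103.1 ≥ 473 − 19·p*, i.e. p* ≥ 19.47.
Weak-case type (on-path payoff 101) won't mimic when 101 ≥ 473 − 30·p*, i.e. p* ≥ 12.40.
Both must hold, so p* = max(12.40, 19.47) = 19.47. The moderate-case type's constraint binds.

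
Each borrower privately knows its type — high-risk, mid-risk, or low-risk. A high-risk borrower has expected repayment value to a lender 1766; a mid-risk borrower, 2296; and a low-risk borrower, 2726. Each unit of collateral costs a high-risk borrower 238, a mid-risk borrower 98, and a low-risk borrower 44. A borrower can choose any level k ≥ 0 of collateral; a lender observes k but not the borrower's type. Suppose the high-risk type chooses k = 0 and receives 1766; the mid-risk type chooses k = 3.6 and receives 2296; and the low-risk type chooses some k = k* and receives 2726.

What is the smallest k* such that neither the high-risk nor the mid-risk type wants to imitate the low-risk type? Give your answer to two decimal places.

7.99

Mid-risk type (on-path payoff 2296 − 98×3.6 = 1943.2) won't mimic when 1943.2 ≥ 2726 − 98·k*, i.e. k* ≥ 7.99.
High-risk type (on-path payoff 1766) won't mimic when 1766 ≥ 2726 − 238·k*, i.e. k* ≥ 4.03.
Both must hold, so k* = max(4.03, 7.99) = 7.99. The mid-risk type's constraint binds.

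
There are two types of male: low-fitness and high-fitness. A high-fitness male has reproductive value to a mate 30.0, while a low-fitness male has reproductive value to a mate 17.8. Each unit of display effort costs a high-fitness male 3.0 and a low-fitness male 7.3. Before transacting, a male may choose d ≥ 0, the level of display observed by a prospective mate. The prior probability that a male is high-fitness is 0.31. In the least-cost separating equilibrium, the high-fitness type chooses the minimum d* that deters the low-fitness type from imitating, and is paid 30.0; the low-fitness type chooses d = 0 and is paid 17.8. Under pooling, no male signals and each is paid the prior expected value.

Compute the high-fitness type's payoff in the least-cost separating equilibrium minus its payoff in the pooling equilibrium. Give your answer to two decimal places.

Least-cost separating signal: d* solves 17.8 = 30.0 − 7.3·d*, so d* = (30.0 − 17.8)/7.3 ≈ 1.6712.
High-fitness type's separating payoff: 30.0 − 3.0 × d* = 30.0 − 3.0 × (30.0 − 17.8)/7.3 = 30.0 − 36.6/7.3 ≈ 24.9863.
Pooling payoff: 0.31 × 30.0 + 0.69 × 17.8 = 21.582.
Difference: 24.9863 − 21.582 = 3.4043, i.e. 3.40 to two decimal places.
The high-fitness type prefers to separate.

3.40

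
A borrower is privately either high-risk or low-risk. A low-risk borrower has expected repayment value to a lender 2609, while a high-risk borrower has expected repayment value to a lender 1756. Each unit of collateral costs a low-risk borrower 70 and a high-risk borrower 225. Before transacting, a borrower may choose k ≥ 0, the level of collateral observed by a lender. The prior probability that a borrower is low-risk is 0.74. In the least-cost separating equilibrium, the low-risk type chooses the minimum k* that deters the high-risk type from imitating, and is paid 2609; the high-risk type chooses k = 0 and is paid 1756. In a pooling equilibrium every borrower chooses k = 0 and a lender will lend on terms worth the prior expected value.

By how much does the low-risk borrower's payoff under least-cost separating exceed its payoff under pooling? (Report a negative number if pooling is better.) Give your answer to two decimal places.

-43.60

Least-cost separating signal: k* solves 1756 = 2609 − 225·k*, so k* = (2609 − 1756)/225 ≈ 3.7911.
Low-risk type's separating payoff: 2609 − 70 × k* = 2609 − 70 × (2609 − 1756)/225 = 2609 − 59710/225 ≈ 2343.6222.
Pooling payoff: 0.74 × 2609 + 0.26 × 1756 = 2387.22.
Difference: 2343.6222 − 2387.22 = -43.5978, i.e. -43.60 to two decimal places.
The low-risk type would prefer the pooling outcome.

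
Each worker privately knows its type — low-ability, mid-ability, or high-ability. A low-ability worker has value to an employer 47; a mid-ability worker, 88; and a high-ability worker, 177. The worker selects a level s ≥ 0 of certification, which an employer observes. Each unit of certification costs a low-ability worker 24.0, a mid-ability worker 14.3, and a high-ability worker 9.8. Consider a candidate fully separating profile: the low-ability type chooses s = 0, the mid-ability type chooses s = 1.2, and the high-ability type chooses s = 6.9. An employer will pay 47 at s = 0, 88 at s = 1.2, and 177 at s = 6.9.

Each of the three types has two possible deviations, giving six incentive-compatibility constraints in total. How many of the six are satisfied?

Low-ability (own payoff 47): to s=1.2 gives 88 − 24.0×1.2 = 59.2 → profitable ✗; to s=6.9 gives 177 − 24.0×6.9 = 11.4 → no gain ✓.
Mid-ability (own payoff 88 − 14.3×1.2 = 70.84): to s=0 gives 47 → no gain ✓; to s=6.9 gives 177 − 14.3×6.9 = 78.33 → profitable ✗.
High-ability (own payoff 177 − 9.8×6.9 = 109.38): to s=0 gives 47 → no gain ✓; to s=1.2 gives 88 − 9.8×1.2 = 76.24 → no gain ✓.
4 of the 6 constraints hold; not an equilibrium.

4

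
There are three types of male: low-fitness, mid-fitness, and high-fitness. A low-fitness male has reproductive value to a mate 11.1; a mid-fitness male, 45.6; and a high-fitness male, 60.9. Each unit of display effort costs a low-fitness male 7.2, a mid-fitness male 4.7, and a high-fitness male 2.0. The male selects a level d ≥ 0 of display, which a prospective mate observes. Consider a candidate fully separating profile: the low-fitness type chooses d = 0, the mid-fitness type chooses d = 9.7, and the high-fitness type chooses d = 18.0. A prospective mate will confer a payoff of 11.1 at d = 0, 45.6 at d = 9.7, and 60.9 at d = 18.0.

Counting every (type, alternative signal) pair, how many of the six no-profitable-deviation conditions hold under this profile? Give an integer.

Mid-fitness (own payoff 45.6 − 4.7×9.7 = 0.01): to d=0 gives 11.1 → profitable ✗; to d=18.0 gives 60.9 − 4.7×18.0 = -23.7 → no gain ✓.
High-fitness (own payoff 60.9 − 2.0×18.0 = 24.9): to d=0 gives 11.1 → no gain ✓; to d=9.7 gives 45.6 − 2.0×9.7 = 26.2 → profitable ✗.
Low-fitness (own payoff 11.1): to d=9.7 gives 45.6 − 7.2×9.7 = -24.24 → no gain ✓; to d=18.0 gives 60.9 − 7.2×18.0 = -68.7 → no gain ✓.
4 of the 6 constraints hold; not an equilibrium.

4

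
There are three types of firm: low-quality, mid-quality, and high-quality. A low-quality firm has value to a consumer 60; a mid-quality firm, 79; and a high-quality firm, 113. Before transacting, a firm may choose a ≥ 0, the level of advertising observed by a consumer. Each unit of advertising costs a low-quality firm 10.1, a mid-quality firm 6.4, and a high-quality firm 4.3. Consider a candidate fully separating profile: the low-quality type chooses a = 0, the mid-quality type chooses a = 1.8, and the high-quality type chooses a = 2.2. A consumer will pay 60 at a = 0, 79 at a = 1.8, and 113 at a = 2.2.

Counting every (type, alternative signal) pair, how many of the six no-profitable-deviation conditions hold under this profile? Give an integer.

3

Mid-quality (own payoff 79 − 6.4×1.8 = 67.48): to a=0 gives 60 → no gain ✓; to a=2.2 gives 113 − 6.4×2.2 = 98.92 → profitable ✗.
High-quality (own payoff 113 − 4.3×2.2 = 103.54): to a=0 gives 60 → no gain ✓; to a=1.8 gives 79 − 4.3×1.8 = 71.26 → no gain ✓.
Low-quality (own payoff 60): to a=1.8 gives 79 − 10.1×1.8 = 60.82 → profitable ✗; to a=2.2 gives 113 − 10.1×2.2 = 90.78 → profitable ✗.
3 of the 6 constraints hold; not an equilibrium.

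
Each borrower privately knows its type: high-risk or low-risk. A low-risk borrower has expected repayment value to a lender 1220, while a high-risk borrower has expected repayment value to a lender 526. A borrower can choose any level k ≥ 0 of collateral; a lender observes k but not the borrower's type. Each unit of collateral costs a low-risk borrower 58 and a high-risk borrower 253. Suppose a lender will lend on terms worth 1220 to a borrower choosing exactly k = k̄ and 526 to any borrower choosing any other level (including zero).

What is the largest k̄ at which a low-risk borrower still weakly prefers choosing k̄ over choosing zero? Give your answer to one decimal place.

12.0

Choosing k̄ yields the low-risk type 1220 − 58·k̄; choosing zero yields 526.
The low-risk type is indifferent at 1220 − 58·k̄ = 526, i.e. k̄ = (1220 − 526) / 58 ≈ 12.0.
For any k̄ above 12.0 the low-risk type would rather pool at zero, so separation collapses.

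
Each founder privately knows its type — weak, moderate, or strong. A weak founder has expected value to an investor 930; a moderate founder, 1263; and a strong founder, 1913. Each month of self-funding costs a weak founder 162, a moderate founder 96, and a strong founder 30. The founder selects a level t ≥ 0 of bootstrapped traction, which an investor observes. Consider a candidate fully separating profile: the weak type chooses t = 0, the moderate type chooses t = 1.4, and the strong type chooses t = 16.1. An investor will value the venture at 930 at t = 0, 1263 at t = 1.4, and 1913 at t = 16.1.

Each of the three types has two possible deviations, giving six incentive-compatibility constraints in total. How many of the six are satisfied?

Strong (own payoff 1913 − 30×16.1 = 1430): to t=0 gives 930 → no gain ✓; to t=1.4 gives 1263 − 30×1.4 = 1221 → no gain ✓.
Moderate (own payoff 1263 − 96×1.4 = 1128.6): to t=0 gives 930 → no gain ✓; to t=16.1 gives 1913 − 96×16.1 = 367.4 → no gain ✓.
Weak (own payoff 930): to t=1.4 gives 1263 − 162×1.4 = 1036.2 → profitable ✗; to t=16.1 gives 1913 − 162×16.1 = -695.2 → no gain ✓.
5 of the 6 constraints hold; not an equilibrium.

5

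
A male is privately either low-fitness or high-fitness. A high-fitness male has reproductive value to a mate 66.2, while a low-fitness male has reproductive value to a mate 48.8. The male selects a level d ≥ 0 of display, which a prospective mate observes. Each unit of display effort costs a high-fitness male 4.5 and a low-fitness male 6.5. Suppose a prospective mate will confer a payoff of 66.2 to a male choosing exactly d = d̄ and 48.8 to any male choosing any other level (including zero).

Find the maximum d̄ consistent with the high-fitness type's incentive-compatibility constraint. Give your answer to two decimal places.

Choosing d̄ yields the high-fitness type 66.2 − 4.5·d̄; choosing zero yields 48.8.
The high-fitness type is indifferent at 66.2 − 4.5·d̄ = 48.8, i.e. d̄ = (66.2 − 48.8) / 4.5 ≈ 3.87.
For any d̄ above 3.87 the high-fitness type would rather pool at zero, so separation collapses.

3.87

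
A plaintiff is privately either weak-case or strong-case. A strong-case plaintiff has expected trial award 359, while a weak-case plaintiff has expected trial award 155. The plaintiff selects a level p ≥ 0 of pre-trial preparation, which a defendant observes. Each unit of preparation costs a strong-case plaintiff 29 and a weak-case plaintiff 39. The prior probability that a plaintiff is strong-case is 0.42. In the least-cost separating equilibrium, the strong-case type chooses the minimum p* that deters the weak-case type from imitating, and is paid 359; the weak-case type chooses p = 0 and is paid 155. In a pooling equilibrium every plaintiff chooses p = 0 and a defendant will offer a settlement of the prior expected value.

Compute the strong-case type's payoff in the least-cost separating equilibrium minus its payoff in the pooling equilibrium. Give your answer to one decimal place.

-33.4

Least-cost separating signal: p* solves 155 = 359 − 39·p*, so p* = (359 − 155)/39 ≈ 5.2308.
Strong-case type's separating payoff: 359 − 29 × p* = 359 − 29 × (359 − 155)/39 = 359 − 5916/39 ≈ 207.308.
Pooling payoff: 0.42 × 359 + 0.58 × 155 = 240.68.
Difference: 207.308 − 240.68 = -33.372, i.e. -33.4 to one decimal place.
The strong-case type would prefer the pooling outcome.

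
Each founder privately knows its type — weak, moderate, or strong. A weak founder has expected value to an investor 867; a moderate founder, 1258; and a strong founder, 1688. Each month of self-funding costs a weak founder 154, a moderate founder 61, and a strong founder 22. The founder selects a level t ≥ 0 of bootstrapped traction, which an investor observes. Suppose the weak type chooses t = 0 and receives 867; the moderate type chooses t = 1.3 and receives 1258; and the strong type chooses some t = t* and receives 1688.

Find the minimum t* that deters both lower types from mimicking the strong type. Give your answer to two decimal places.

8.35

Weak type (on-path payoff 867) won't mimic when 867 ≥ 1688 − 154·t*, i.e. t* ≥ 5.33.
Moderate type (on-path payoff 1258 − 61×1.3 = 1178.7) won't mimic when 1178.7 ≥ 1688 − 61·t*, i.e. t* ≥ 8.35.
Both must hold, so t* = max(5.33, 8.35) = 8.35. The moderate type's constraint binds.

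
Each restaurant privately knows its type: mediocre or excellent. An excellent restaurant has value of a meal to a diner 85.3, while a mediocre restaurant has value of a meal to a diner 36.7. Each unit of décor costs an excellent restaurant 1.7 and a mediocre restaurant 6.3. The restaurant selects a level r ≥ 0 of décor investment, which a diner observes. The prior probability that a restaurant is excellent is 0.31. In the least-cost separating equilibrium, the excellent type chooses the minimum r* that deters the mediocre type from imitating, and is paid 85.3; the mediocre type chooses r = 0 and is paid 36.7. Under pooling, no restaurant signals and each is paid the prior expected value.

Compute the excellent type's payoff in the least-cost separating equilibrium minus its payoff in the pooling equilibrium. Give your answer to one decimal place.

20.4

Least-cost separating signal: r* solves 36.7 = 85.3 − 6.3·r*, so r* = (85.3 − 36.7)/6.3 ≈ 7.7143.
Excellent type's separating payoff: 85.3 − 1.7 × r* = 85.3 − 1.7 × (85.3 − 36.7)/6.3 = 85.3 − 82.62/6.3 ≈ 72.186.
Pooling payoff: 0.31 × 85.3 + 0.69 × 36.7 = 51.766.
Difference: 72.186 − 51.766 = 20.42, i.e. 20.4 to one decimal place.
The excellent type prefers to separate.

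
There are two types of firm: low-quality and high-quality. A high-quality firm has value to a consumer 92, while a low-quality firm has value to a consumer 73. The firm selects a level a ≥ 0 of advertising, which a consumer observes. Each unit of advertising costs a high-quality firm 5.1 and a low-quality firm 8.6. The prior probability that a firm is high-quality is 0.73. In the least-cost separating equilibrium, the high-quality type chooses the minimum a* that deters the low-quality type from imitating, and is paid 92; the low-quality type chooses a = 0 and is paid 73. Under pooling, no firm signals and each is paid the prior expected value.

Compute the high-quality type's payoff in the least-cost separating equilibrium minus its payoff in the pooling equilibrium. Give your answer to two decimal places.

Least-cost separating signal: a* solves 73 = 92 − 8.6·a*, so a* = (92 − 73)/8.6 ≈ 2.2093.
High-quality type's separating payoff: 92 − 5.1 × a* = 92 − 5.1 × (92 − 73)/8.6 = 92 − 96.9/8.6 ≈ 80.7326.
Pooling payoff: 0.73 × 92 + 0.27 × 73 = 86.87.
Difference: 80.7326 − 86.87 = -6.1374, i.e. -6.14 to two decimal places.
The high-quality type would prefer the pooling outcome.

-6.14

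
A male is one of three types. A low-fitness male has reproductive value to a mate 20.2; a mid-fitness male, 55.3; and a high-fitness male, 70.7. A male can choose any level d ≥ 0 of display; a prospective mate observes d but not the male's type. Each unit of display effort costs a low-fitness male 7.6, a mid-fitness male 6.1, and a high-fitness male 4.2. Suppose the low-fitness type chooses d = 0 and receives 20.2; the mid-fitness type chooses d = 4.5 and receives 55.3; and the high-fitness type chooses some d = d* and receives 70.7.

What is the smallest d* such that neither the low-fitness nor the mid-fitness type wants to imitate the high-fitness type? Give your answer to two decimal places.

7.02

Mid-fitness type (on-path payoff 55.3 − 6.1×4.5 = 27.85) won't mimic when 27.85 ≥ 70.7 − 6.1·d*, i.e. d* ≥ 7.02.
Low-fitness type (on-path payoff 20.2) won't mimic when 20.2 ≥ 70.7 − 7.6·d*, i.e. d* ≥ 6.64.
Both must hold, so d* = max(6.64, 7.02) = 7.02. The mid-fitness type's constraint binds.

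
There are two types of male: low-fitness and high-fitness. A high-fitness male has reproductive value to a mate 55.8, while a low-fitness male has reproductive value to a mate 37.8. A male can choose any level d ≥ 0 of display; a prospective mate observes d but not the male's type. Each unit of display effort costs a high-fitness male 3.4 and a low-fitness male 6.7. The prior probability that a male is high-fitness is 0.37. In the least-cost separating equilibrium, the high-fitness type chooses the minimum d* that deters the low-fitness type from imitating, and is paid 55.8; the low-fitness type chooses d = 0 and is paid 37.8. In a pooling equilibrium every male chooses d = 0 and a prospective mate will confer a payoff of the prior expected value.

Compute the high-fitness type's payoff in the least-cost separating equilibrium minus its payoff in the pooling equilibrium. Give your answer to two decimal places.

2.21

Least-cost separating signal: d* solves 37.8 = 55.8 − 6.7·d*, so d* = (55.8 − 37.8)/6.7 ≈ 2.6866.
High-fitness type's separating payoff: 55.8 − 3.4 × d* = 55.8 − 3.4 × (55.8 − 37.8)/6.7 = 55.8 − 61.2/6.7 ≈ 46.6657.
Pooling payoff: 0.37 × 55.8 + 0.63 × 37.8 = 44.46.
Difference: 46.6657 − 44.46 = 2.2057, i.e. 2.21 to two decimal places.
The high-fitness type prefers to separate.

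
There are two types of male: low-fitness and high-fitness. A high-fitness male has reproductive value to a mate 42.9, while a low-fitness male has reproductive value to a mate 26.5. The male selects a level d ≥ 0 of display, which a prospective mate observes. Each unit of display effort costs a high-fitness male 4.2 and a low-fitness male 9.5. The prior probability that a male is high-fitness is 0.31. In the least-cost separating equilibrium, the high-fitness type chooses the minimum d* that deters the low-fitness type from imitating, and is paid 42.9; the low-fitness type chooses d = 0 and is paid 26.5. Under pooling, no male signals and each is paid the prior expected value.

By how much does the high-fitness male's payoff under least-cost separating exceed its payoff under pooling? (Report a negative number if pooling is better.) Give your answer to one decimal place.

Least-cost separating signal: d* solves 26.5 = 42.9 − 9.5·d*, so d* = (42.9 − 26.5)/9.5 ≈ 1.7263.
High-fitness type's separating payoff: 42.9 − 4.2 × d* = 42.9 − 4.2 × (42.9 − 26.5)/9.5 = 42.9 − 68.88/9.5 ≈ 35.649.
Pooling payoff: 0.31 × 42.9 + 0.69 × 26.5 = 31.584.
Difference: 35.649 − 31.584 = 4.065, i.e. 4.1 to one decimal place.
The high-fitness type prefers to separate.

4.1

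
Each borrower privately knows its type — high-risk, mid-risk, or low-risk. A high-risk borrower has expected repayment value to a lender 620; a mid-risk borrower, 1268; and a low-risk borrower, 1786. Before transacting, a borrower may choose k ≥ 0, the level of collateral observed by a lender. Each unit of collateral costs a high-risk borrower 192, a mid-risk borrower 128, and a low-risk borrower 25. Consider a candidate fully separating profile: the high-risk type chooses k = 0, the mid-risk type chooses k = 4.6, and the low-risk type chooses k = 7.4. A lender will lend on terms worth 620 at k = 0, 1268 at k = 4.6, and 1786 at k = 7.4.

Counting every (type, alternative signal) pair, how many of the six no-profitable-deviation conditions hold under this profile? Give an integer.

High-risk (own payoff 620): to k=4.6 gives 1268 − 192×4.6 = 384.8 → no gain ✓; to k=7.4 gives 1786 − 192×7.4 = 365.2 → no gain ✓.
Mid-risk (own payoff 1268 − 128×4.6 = 679.2): to k=0 gives 620 → no gain ✓; to k=7.4 gives 1786 − 128×7.4 = 838.8 → profitable ✗.
Low-risk (own payoff 1786 − 25×7.4 = 1601): to k=0 gives 620 → no gain ✓; to k=4.6 gives 1268 − 25×4.6 = 1153 → no gain ✓.
5 of the 6 constraints hold; not an equilibrium.

5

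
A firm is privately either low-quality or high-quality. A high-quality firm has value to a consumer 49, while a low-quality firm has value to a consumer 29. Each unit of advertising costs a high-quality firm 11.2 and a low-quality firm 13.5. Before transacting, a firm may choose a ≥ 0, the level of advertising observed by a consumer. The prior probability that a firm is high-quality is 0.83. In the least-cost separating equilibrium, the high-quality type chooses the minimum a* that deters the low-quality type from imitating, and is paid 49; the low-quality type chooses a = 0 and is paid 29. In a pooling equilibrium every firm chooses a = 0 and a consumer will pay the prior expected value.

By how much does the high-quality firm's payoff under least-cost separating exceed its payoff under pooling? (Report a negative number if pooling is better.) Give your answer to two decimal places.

-13.19

Least-cost separating signal: a* solves 29 = 49 − 13.5·a*, so a* = (49 − 29)/13.5 ≈ 1.4815.
High-quality type's separating payoff: 49 − 11.2 × a* = 49 − 11.2 × (49 − 29)/13.5 = 49 − 224/13.5 ≈ 32.4074.
Pooling payoff: 0.83 × 49 + 0.17 × 29 = 45.6.
Difference: 32.4074 − 45.6 = -13.1926, i.e. -13.19 to two decimal places.
The high-quality type would prefer the pooling outcome.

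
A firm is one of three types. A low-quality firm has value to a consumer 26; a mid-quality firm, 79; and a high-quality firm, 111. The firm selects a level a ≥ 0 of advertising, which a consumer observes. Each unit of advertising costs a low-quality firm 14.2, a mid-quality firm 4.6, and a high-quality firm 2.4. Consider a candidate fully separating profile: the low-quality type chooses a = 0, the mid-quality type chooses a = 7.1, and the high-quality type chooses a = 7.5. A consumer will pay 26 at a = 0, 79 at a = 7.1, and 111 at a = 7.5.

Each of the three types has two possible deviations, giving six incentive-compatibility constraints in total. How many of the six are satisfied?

5

High-quality (own payoff 111 − 2.4×7.5 = 93): to a=0 gives 26 → no gain ✓; to a=7.1 gives 79 − 2.4×7.1 = 61.96 → no gain ✓.
Mid-quality (own payoff 79 − 4.6×7.1 = 46.34): to a=0 gives 26 → no gain ✓; to a=7.5 gives 111 − 4.6×7.5 = 76.5 → profitable ✗.
Low-quality (own payoff 26): to a=7.1 gives 79 − 14.2×7.1 = -21.82 → no gain ✓; to a=7.5 gives 111 − 14.2×7.5 = 4.5 → no gain ✓.
5 of the 6 constraints hold; not an equilibrium.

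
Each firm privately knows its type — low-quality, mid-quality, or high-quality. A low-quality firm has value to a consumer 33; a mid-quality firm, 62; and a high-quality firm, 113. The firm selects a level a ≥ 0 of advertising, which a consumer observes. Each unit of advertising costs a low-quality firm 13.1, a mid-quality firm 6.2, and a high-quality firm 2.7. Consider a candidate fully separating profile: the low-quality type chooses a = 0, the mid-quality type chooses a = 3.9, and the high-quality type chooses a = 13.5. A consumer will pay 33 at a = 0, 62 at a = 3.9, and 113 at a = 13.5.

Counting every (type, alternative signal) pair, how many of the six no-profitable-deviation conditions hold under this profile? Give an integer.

High-quality (own payoff 113 − 2.7×13.5 = 76.55): to a=0 gives 33 → no gain ✓; to a=3.9 gives 62 − 2.7×3.9 = 51.47 → no gain ✓.
Low-quality (own payoff 33): to a=3.9 gives 62 − 13.1×3.9 = 10.91 → no gain ✓; to a=13.5 gives 113 − 13.1×13.5 = -63.85 → no gain ✓.
Mid-quality (own payoff 62 − 6.2×3.9 = 37.82): to a=0 gives 33 → no gain ✓; to a=13.5 gives 113 − 6.2×13.5 = 29.3 → no gain ✓.
6 of the 6 constraints hold; this profile is a separating equilibrium.

6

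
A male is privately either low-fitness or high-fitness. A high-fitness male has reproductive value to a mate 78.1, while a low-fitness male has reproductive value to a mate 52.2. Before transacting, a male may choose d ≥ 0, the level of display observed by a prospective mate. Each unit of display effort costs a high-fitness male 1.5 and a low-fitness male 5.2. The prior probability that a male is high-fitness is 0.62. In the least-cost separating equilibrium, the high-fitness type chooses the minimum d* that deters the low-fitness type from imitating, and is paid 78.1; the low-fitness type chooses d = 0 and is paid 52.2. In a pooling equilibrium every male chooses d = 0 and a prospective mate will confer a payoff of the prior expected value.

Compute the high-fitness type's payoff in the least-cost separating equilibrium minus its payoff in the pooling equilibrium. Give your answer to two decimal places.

Least-cost separating signal: d* solves 52.2 = 78.1 − 5.2·d*, so d* = (78.1 − 52.2)/5.2 ≈ 4.9808.
High-fitness type's separating payoff: 78.1 − 1.5 × d* = 78.1 − 1.5 × (78.1 − 52.2)/5.2 = 78.1 − 38.85/5.2 ≈ 70.6288.
Pooling payoff: 0.62 × 78.1 + 0.38 × 52.2 = 68.258.
Difference: 70.6288 − 68.258 = 2.3708, i.e. 2.37 to two decimal places.
The high-fitness type prefers to separate.

2.37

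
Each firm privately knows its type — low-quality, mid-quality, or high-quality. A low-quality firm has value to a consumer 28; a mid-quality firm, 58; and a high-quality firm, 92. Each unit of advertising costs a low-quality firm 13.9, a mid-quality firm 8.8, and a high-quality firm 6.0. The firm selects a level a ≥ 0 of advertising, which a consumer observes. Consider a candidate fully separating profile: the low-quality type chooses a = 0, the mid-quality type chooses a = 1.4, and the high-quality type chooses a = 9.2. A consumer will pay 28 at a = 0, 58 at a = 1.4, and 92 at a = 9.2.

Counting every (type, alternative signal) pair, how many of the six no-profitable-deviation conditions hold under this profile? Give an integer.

4

Low-quality (own payoff 28): to a=1.4 gives 58 − 13.9×1.4 = 38.54 → profitable ✗; to a=9.2 gives 92 − 13.9×9.2 = -35.88 → no gain ✓.
Mid-quality (own payoff 58 − 8.8×1.4 = 45.68): to a=0 gives 28 → no gain ✓; to a=9.2 gives 92 − 8.8×9.2 = 11.04 → no gain ✓.
High-quality (own payoff 92 − 6.0×9.2 = 36.8): to a=0 gives 28 → no gain ✓; to a=1.4 gives 58 − 6.0×1.4 = 49.6 → profitable ✗.
4 of the 6 constraints hold; not an equilibrium.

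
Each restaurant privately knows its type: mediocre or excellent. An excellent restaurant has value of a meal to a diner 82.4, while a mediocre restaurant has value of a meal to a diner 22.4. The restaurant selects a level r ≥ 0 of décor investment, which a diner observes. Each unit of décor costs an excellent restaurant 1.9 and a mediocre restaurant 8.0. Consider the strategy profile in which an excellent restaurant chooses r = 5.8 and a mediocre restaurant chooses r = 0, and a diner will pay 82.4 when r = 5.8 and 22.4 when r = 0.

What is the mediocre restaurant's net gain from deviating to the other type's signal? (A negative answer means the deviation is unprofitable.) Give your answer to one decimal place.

Playing r = 0 the mediocre restaurant receives 22.4.
Deviating to r = 5.8 brings payment 82.4 at cost 8.0 × 5.8 = 46.4, netting 36.
Gain from deviating: 36 − 22.4 = 13.6.
The gain is positive, so the mediocre type's incentive-compatibility constraint is violated — this profile is not a separating equilibrium.

13.6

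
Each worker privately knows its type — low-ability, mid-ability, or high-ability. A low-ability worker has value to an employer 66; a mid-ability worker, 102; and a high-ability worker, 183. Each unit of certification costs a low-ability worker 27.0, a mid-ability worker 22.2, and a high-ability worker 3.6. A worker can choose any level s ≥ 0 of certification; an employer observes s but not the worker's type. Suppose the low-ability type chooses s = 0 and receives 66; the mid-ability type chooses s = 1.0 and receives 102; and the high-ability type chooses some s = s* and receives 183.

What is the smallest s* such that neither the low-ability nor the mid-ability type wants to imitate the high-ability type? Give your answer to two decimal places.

4.65

Low-ability type (on-path payoff 66) won't mimic when 66 ≥ 183 − 27.0·s*, i.e. s* ≥ 4.33.
Mid-ability type (on-path payoff 102 − 22.2×1.0 = 79.8) won't mimic when 79.8 ≥ 183 − 22.2·s*, i.e. s* ≥ 4.65.
Both must hold, so s* = max(4.33, 4.65) = 4.65. The mid-ability type's constraint binds.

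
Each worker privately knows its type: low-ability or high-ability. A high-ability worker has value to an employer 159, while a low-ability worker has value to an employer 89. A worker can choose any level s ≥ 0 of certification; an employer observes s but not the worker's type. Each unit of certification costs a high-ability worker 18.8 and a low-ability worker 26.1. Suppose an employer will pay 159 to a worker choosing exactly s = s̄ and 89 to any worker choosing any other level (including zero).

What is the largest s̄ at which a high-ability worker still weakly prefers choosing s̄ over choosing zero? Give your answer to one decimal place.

3.7

Choosing s̄ yields the high-ability type 159 − 18.8·s̄; choosing zero yields 89.
The high-ability type is indifferent at 159 − 18.8·s̄ = 89, i.e. s̄ = (159 − 89) / 18.8 ≈ 3.7.
For any s̄ above 3.7 the high-ability type would rather pool at zero, so separation collapses.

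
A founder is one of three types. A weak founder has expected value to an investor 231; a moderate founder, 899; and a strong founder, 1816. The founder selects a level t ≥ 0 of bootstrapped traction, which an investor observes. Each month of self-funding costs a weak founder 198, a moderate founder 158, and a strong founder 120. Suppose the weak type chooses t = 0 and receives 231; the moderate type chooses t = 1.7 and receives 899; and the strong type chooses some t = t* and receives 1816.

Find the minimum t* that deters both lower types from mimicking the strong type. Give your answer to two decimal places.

Weak type (on-path payoff 231) won't mimic when 231 ≥ 1816 − 198·t*, i.e. t* ≥ 8.01.
Moderate type (on-path payoff 899 − 158×1.7 = 630.4) won't mimic when 630.4 ≥ 1816 − 158·t*, i.e. t* ≥ 7.50.
Both must hold, so t* = max(8.01, 7.50) = 8.01. The weak type's constraint binds.

8.01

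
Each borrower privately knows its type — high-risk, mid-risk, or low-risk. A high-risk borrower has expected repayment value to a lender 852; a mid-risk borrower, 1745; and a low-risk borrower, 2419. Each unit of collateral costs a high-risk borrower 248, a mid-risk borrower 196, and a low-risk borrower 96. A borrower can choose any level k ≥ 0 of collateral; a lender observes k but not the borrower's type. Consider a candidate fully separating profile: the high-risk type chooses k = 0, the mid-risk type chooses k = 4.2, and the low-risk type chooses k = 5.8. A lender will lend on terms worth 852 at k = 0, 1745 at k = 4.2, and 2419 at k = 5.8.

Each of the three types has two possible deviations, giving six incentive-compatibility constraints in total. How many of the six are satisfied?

Low-risk (own payoff 2419 − 96×5.8 = 1862.2): to k=0 gives 852 → no gain ✓; to k=4.2 gives 1745 − 96×4.2 = 1341.8 → no gain ✓.
High-risk (own payoff 852): to k=4.2 gives 1745 − 248×4.2 = 703.4 → no gain ✓; to k=5.8 gives 2419 − 248×5.8 = 980.6 → profitable ✗.
Mid-risk (own payoff 1745 − 196×4.2 = 921.8): to k=0 gives 852 → no gain ✓; to k=5.8 gives 2419 − 196×5.8 = 1282.2 → profitable ✗.
4 of the 6 constraints hold; not an equilibrium.

4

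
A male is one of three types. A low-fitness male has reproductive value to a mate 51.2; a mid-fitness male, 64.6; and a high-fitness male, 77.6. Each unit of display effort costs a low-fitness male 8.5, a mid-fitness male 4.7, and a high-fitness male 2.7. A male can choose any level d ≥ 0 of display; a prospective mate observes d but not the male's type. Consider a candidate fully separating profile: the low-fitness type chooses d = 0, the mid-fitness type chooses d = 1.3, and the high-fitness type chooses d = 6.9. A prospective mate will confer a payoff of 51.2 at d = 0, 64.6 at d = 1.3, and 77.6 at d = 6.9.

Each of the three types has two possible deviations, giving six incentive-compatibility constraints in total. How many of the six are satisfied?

4

Mid-fitness (own payoff 64.6 − 4.7×1.3 = 58.49): to d=0 gives 51.2 → no gain ✓; to d=6.9 gives 77.6 − 4.7×6.9 = 45.17 → no gain ✓.
High-fitness (own payoff 77.6 − 2.7×6.9 = 58.97): to d=0 gives 51.2 → no gain ✓; to d=1.3 gives 64.6 − 2.7×1.3 = 61.09 → profitable ✗.
Low-fitness (own payoff 51.2): to d=1.3 gives 64.6 − 8.5×1.3 = 53.55 → profitable ✗; to d=6.9 gives 77.6 − 8.5×6.9 = 18.95 → no gain ✓.
4 of the 6 constraints hold; not an equilibrium.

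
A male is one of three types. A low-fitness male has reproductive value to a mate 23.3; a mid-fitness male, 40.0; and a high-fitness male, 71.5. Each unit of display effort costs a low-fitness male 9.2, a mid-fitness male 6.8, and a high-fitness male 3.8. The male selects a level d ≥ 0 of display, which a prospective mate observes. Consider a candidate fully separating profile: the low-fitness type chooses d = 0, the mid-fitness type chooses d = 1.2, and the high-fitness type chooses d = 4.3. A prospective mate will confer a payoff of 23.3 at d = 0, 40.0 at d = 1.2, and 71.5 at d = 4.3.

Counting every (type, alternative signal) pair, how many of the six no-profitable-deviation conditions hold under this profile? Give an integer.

High-fitness (own payoff 71.5 − 3.8×4.3 = 55.16): to d=0 gives 23.3 → no gain ✓; to d=1.2 gives 40.0 − 3.8×1.2 = 35.44 → no gain ✓.
Mid-fitness (own payoff 40.0 − 6.8×1.2 = 31.84): to d=0 gives 23.3 → no gain ✓; to d=4.3 gives 71.5 − 6.8×4.3 = 42.26 → profitable ✗.
Low-fitness (own payoff 23.3): to d=1.2 gives 40.0 − 9.2×1.2 = 28.96 → profitable ✗; to d=4.3 gives 71.5 − 9.2×4.3 = 31.94 → profitable ✗.
3 of the 6 constraints hold; not an equilibrium.

3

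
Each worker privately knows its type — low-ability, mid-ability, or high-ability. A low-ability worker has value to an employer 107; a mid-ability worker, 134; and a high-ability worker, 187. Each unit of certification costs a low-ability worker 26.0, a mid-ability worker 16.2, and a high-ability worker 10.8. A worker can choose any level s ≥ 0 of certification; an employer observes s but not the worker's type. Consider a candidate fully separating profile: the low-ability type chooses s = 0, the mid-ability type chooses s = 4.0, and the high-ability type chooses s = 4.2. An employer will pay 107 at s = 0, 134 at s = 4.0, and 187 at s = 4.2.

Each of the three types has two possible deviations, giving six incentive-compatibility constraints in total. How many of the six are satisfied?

Mid-ability (own payoff 134 − 16.2×4.0 = 69.2): to s=0 gives 107 → profitable ✗; to s=4.2 gives 187 − 16.2×4.2 = 118.96 → profitable ✗.
Low-ability (own payoff 107): to s=4.0 gives 134 − 26.0×4.0 = 30 → no gain ✓; to s=4.2 gives 187 − 26.0×4.2 = 77.8 → no gain ✓.
High-ability (own payoff 187 − 10.8×4.2 = 141.64): to s=0 gives 107 → no gain ✓; to s=4.0 gives 134 − 10.8×4.0 = 90.8 → no gain ✓.
4 of the 6 constraints hold; not an equilibrium.

4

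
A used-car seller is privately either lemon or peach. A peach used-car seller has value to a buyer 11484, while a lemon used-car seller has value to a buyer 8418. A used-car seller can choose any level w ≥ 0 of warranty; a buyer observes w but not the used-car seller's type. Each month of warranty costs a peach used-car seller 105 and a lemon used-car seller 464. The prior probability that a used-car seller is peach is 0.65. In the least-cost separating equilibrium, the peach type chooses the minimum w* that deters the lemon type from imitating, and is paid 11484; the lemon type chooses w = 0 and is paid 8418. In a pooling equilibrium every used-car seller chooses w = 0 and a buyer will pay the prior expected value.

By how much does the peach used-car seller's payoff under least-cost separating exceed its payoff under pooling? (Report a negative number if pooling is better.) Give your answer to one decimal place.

Least-cost separating signal: w* solves 8418 = 11484 − 464·w*, so w* = (11484 − 8418)/464 ≈ 6.6078.
Peach type's separating payoff: 11484 − 105 × w* = 11484 − 105 × (11484 − 8418)/464 = 11484 − 321930/464 ≈ 10790.185.
Pooling payoff: 0.65 × 11484 + 0.35 × 8418 = 10410.9.
Difference: 10790.185 − 10410.9 = 379.285, i.e. 379.3 to one decimal place.
The peach type prefers to separate.

379.3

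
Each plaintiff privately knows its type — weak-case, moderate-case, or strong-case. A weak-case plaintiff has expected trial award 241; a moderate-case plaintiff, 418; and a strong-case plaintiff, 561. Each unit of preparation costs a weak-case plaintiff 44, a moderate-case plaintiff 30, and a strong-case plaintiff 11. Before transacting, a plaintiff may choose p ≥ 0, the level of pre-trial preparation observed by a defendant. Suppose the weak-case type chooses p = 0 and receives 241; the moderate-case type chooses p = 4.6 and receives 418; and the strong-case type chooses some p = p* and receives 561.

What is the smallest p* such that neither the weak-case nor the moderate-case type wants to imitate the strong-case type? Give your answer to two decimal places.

Weak-case type (on-path payoff 241) won't mimic when 241 ≥ 561 − 44·p*, i.e. p* ≥ 7.27.
Moderate-case type (on-path payoff 418 − 30×4.6 = 280) won't mimic when 280 ≥ 561 − 30·p*, i.e. p* ≥ 9.37.
Both must hold, so p* = max(7.27, 9.37) = 9.37. The moderate-case type's constraint binds.

9.37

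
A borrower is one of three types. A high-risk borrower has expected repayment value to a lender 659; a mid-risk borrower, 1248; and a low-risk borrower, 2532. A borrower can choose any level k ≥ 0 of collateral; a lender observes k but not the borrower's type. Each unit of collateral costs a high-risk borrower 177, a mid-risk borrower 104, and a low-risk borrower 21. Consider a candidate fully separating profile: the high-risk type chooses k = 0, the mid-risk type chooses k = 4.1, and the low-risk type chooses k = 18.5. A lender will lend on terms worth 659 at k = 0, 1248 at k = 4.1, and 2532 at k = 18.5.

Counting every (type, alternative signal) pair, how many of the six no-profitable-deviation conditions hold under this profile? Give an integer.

High-risk (own payoff 659): to k=4.1 gives 1248 − 177×4.1 = 522.3 → no gain ✓; to k=18.5 gives 2532 − 177×18.5 = -742.5 → no gain ✓.
Mid-risk (own payoff 1248 − 104×4.1 = 821.6): to k=0 gives 659 → no gain ✓; to k=18.5 gives 2532 − 104×18.5 = 608 → no gain ✓.
Low-risk (own payoff 2532 − 21×18.5 = 2143.5): to k=0 gives 659 → no gain ✓; to k=4.1 gives 1248 − 21×4.1 = 1161.9 → no gain ✓.
6 of the 6 constraints hold; this profile is a separating equilibrium.

6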